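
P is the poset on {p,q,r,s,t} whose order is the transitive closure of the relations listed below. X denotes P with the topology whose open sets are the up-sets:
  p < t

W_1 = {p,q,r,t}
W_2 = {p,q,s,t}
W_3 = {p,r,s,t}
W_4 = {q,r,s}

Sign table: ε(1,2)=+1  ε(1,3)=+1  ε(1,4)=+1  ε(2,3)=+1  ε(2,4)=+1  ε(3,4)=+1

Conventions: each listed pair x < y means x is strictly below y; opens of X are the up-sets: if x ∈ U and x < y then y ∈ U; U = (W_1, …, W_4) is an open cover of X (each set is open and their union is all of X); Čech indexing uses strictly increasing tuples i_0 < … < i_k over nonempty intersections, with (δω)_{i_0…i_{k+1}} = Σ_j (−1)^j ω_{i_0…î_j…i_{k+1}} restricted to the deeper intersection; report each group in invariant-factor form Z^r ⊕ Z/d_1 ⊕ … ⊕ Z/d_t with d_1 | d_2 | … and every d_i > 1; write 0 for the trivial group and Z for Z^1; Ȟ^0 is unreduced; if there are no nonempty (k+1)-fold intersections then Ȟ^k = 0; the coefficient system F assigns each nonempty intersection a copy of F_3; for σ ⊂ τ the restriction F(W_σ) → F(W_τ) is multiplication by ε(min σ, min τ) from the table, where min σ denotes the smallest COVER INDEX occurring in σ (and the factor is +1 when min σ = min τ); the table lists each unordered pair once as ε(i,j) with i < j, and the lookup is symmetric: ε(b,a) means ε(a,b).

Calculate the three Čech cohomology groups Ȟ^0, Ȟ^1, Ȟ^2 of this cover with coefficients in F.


nerve simplices:
  W12={p,q,t} W13={p,r,t} W14={q,r} W23={p,s,t} W24={q,s} W34={r,s}
  W123={p,t} W124={q} W134={r} W234={s}
C dims 4,6,4; δ0: rk_F3 3; δ1: rk_F3 3
degree 0: 4−3−0 = 1 → Ȟ^0 ≅ Z/3
degree 1: 6−3−3 = 0 → Ȟ^1 ≅ 0
degree 2: 4−0−3 = 1 → Ȟ^2 ≅ Z/3

Ȟ^0 ≅ Z/3, Ȟ^1 ≅ 0, Ȟ^2 ≅ Z/3


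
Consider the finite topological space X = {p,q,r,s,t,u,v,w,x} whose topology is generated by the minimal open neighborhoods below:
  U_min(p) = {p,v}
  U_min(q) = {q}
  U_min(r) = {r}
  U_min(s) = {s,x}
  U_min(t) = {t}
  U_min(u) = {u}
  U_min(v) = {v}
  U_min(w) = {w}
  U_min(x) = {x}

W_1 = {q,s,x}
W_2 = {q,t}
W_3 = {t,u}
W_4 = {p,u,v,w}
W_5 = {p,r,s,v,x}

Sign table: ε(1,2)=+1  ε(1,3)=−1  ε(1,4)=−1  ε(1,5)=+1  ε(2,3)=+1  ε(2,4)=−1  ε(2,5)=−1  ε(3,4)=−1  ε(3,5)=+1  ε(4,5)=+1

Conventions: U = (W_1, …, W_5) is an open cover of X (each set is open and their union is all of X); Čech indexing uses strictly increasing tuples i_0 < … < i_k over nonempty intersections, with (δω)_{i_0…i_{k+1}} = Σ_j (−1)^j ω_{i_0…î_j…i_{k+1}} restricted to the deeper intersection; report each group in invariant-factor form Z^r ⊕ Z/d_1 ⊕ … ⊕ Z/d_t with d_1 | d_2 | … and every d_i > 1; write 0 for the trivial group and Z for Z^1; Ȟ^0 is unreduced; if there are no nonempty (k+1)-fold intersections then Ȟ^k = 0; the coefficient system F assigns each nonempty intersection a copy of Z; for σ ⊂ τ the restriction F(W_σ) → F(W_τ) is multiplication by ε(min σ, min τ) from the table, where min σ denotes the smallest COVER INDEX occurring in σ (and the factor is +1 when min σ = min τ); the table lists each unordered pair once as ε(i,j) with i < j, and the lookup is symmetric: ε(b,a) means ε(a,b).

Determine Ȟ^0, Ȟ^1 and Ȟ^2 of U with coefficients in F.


nonempty overlaps:
  W12={q} W15={s,x} W23={t} W34={u} W45={p,v}
C dims 5,5; δ0: rk 5, SNF 1^4·2
degree 0: 5−5−0 = 0 → Ȟ^0 ≅ 0
degree 1: 5−0−5 = 0 plus torsion [2] → Ȟ^1 ≅ Z/2
degree 2: 0−0−0 = 0 → Ȟ^2 ≅ 0

Ȟ^0 = 0, Ȟ^1 = Z/2 and Ȟ^2 = 0


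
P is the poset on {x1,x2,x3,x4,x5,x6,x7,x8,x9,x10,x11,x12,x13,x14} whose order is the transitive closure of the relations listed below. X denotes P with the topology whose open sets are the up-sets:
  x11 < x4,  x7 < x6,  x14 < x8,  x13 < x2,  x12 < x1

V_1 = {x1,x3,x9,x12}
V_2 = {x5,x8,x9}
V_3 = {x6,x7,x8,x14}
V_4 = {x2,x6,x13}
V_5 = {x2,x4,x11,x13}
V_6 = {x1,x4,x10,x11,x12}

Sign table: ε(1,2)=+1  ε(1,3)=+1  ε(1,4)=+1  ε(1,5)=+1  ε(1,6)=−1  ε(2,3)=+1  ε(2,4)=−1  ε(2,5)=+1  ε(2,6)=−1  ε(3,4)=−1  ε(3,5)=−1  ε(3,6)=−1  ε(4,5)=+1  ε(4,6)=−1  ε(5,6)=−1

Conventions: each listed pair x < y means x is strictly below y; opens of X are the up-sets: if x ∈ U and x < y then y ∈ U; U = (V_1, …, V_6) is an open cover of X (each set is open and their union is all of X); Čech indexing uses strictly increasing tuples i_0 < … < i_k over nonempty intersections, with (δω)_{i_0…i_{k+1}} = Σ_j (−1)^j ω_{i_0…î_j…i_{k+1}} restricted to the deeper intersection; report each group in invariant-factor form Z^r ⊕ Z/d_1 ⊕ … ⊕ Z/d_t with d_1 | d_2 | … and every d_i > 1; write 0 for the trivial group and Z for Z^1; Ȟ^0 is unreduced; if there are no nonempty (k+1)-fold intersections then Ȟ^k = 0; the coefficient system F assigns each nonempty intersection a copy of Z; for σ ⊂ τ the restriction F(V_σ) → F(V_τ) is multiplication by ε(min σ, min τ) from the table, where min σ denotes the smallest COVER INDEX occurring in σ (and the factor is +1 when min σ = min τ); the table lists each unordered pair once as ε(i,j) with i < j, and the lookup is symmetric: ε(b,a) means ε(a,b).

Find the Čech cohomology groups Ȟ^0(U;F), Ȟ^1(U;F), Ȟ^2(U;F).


Ȟ^0 = 0,  Ȟ^1 = Z/2,  Ȟ^2 = 0

cover nerve:
  V12={x9} V16={x1,x12} V23={x8} V34={x6} V45={x2,x13} V56={x4,x11}
C dims 6,6; δ0: rk 6, SNF 1^5·2
Ȟ^0: (6−6)−0=0 ⇒ 0
Ȟ^1: (6−0)−6=0 plus torsion [2] ⇒ Z/2
Ȟ^2: (0−0)−0=0 ⇒ 0


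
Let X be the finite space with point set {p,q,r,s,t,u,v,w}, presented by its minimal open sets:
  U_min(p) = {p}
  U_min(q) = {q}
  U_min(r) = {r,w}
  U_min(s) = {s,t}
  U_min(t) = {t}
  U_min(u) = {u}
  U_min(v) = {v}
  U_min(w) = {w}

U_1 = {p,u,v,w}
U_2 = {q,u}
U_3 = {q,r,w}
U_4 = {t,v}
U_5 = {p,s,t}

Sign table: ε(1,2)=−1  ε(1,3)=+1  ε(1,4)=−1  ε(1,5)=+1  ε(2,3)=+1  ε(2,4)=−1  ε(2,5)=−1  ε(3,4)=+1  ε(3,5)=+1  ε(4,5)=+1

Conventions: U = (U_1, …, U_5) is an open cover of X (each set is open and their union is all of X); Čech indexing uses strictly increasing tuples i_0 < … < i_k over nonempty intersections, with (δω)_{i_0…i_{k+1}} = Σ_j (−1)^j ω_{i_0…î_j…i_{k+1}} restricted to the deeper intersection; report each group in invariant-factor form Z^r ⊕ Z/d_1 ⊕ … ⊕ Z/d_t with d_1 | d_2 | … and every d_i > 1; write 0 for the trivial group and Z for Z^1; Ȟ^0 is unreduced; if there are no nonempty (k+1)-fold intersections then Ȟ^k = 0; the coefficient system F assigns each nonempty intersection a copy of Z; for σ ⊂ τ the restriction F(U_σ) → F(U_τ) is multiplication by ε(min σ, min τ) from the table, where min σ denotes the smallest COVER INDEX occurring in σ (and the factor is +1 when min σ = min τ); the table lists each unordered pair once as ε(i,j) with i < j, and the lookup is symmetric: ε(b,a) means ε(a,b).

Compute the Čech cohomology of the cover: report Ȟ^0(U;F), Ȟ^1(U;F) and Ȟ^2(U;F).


Ȟ^0(U;F) ≅ 0, Ȟ^1(U;F) ≅ Z ⊕ Z/2, Ȟ^2(U;F) ≅ 0

intersection data:
  U12={u} U13={w} U14={v} U15={p} U23={q} U45={t}
C dims 5,6; δ0: rk 5, SNF 1^4·2
Ȟ^0 = (5 − 5) − 0 = 0, so Ȟ^0 ≅ 0
Ȟ^1 = (6 − 0) − 5 = 1 plus torsion [2], so Ȟ^1 ≅ Z ⊕ Z/2
Ȟ^2 = (0 − 0) − 0 = 0, so Ȟ^2 ≅ 0


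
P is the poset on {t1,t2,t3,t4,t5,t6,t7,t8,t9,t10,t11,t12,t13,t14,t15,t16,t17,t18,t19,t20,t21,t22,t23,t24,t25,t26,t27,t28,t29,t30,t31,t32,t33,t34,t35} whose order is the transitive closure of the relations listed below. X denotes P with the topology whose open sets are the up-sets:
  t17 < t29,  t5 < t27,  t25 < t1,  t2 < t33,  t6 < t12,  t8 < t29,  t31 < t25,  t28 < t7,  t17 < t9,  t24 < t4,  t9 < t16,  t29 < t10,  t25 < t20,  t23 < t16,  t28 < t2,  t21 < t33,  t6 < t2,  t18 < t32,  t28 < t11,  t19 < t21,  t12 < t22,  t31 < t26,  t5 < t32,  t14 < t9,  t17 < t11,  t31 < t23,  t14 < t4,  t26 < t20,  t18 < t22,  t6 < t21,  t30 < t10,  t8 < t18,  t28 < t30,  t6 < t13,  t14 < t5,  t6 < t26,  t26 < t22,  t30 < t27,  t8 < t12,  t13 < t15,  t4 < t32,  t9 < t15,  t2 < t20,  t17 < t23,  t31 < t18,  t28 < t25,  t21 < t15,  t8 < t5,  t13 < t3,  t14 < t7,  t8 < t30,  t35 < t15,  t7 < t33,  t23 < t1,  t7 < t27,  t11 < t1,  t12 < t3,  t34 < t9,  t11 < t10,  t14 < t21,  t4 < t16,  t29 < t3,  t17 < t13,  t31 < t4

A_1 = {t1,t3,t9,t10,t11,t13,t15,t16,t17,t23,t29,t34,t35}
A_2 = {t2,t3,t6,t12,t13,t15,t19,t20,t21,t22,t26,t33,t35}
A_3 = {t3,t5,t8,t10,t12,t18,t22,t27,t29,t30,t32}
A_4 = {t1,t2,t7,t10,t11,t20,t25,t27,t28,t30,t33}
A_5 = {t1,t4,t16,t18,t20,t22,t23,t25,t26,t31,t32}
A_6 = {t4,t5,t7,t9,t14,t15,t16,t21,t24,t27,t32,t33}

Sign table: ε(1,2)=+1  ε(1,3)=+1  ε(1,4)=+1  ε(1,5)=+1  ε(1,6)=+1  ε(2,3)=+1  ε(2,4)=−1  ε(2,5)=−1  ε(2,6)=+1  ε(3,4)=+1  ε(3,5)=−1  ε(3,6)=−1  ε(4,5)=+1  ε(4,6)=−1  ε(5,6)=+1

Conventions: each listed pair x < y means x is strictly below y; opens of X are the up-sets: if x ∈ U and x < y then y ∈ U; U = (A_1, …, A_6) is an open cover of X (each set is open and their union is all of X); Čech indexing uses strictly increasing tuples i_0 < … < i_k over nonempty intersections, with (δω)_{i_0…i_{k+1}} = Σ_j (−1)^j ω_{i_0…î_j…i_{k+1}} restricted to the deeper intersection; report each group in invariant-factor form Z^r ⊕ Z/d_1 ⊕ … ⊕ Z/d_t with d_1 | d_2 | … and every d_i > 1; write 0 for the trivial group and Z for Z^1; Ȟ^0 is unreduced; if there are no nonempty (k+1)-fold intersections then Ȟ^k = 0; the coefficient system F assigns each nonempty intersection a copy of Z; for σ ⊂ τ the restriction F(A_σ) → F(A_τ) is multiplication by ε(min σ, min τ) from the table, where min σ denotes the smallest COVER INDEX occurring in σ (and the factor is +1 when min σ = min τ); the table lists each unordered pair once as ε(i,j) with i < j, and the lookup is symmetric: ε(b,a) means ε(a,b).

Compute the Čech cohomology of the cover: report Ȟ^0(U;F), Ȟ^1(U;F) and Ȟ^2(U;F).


Ȟ^0 ≅ 0,  Ȟ^1 ≅ Z/2,  Ȟ^2 ≅ Z

nonempty overlaps:
  A12={t3,t13,t15,t35} A13={t3,t10,t29} A14={t1,t10,t11} A15={t1,t16,t23} A16={t9,t15,t16} A23={t3,t12,t22} A24={t2,t20,t33} A25={t20,t22,t26} A26={t15,t21,t33} A34={t10,t27,t30} A35={t18,t22,t32} A36={t5,t27,t32} A45={t1,t20,t25} A46={t7,t27,t33} A56={t4,t16,t32}
  A123={t3} A126={t15} A134={t10} A145={t1} A156={t16} A235={t22} A245={t20} A246={t33} A346={t27} A356={t32}
C dims 6,15,10; δ0: rk 6, SNF 1^5·2; δ1: rk 9, SNF 1^9
degree 0: 6−6−0 = 0 → Ȟ^0 ≅ 0
degree 1: 15−9−6 = 0 plus torsion [2] → Ȟ^1 ≅ Z/2
degree 2: 10−0−9 = 1 → Ȟ^2 ≅ Z


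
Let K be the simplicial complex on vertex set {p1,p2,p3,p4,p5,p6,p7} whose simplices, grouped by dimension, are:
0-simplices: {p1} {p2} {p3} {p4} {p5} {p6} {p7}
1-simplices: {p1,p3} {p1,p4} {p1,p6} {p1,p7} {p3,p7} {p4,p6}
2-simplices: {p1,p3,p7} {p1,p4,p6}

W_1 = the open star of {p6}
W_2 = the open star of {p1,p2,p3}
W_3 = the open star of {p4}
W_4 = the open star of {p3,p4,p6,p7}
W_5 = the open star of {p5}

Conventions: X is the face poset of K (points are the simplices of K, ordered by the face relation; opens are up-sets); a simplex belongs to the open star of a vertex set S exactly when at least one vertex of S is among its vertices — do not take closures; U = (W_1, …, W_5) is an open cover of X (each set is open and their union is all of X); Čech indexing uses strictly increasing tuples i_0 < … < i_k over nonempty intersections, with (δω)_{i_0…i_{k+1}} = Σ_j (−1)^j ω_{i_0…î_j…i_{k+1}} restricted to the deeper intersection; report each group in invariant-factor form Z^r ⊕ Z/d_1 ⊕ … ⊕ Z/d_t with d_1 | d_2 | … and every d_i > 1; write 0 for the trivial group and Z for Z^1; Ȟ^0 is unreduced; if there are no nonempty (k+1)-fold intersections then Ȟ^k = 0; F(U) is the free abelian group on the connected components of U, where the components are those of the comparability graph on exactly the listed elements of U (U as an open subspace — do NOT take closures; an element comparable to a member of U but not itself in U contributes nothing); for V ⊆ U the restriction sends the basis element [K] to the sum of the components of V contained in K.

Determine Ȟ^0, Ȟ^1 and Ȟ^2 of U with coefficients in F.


nonempty overlaps:
  W1={{p6},{p1,p6},{p4,p6},{p1,p4,p6}} W2={{p1},{p2},{p3},{p1,p3},{p1,p4},{p1,p6},{p1,p7},{p3,p7},{p1,p3,p7},{p1,p4,p6}} W3={{p4},{p1,p4},{p4,p6},{p1,p4,p6}} W4={{p3},{p4},{p6},{p7},{p1,p3},{p1,p4},{p1,p6},{p1,p7},{p3,p7},{p4,p6},{p1,p3,p7},{p1,p4,p6}} W5={{p5}}
  W12={{p1,p6},{p1,p4,p6}} W13={{p4,p6},{p1,p4,p6}} W14={{p6},{p1,p6},{p4,p6},{p1,p4,p6}} W23={{p1,p4},{p1,p4,p6}} W24={{p3},{p1,p3},{p1,p4},{p1,p6},{p1,p7},{p3,p7},{p1,p3,p7},{p1,p4,p6}} W34={{p4},{p1,p4},{p4,p6},{p1,p4,p6}}
  W123={{p1,p4,p6}} W124={{p1,p6},{p1,p4,p6}} W134={{p4,p6},{p1,p4,p6}} W234={{p1,p4},{p1,p4,p6}}
  W1234={{p1,p4,p6}}
components per intersection:
  W1: {{p6},{p1,p6},{p4,p6},{p1,p4,p6}}
  W2: {{p1},{p3},{p1,p3},{p1,p4},{p1,p6},{p1,p7},{p3,p7},{p1,p3,p7},{p1,p4,p6}} {{p2}}
  W3: {{p4},{p1,p4},{p4,p6},{p1,p4,p6}}
  W4: {{p3},{p7},{p1,p3},{p1,p7},{p3,p7},{p1,p3,p7}} {{p4},{p6},{p1,p4},{p1,p6},{p4,p6},{p1,p4,p6}}
  W5: {{p5}}
  W12: {{p1,p6},{p1,p4,p6}}
  W13: {{p4,p6},{p1,p4,p6}}
  W14: {{p6},{p1,p6},{p4,p6},{p1,p4,p6}}
  W23: {{p1,p4},{p1,p4,p6}}
  W24: {{p3},{p1,p3},{p1,p7},{p3,p7},{p1,p3,p7}} {{p1,p4},{p1,p6},{p1,p4,p6}}
  W34: {{p4},{p1,p4},{p4,p6},{p1,p4,p6}}
  W123: {{p1,p4,p6}}
  W124: {{p1,p6},{p1,p4,p6}}
  W134: {{p4,p6},{p1,p4,p6}}
  W234: {{p1,p4},{p1,p4,p6}}
  W1234: {{p1,p4,p6}}
C dims 7,7,4,1; δ0: rk 4, SNF 1^4; δ1: rk 3, SNF 1^3; δ2: rk 1, SNF 1^1
degree 0: 7−4−0 = 3 → Ȟ^0 ≅ Z^3
degree 1: 7−3−4 = 0 → Ȟ^1 ≅ 0
degree 2: 4−1−3 = 0 → Ȟ^2 ≅ 0

Ȟ^0 = Z^3, Ȟ^1 = 0, Ȟ^2 = 0


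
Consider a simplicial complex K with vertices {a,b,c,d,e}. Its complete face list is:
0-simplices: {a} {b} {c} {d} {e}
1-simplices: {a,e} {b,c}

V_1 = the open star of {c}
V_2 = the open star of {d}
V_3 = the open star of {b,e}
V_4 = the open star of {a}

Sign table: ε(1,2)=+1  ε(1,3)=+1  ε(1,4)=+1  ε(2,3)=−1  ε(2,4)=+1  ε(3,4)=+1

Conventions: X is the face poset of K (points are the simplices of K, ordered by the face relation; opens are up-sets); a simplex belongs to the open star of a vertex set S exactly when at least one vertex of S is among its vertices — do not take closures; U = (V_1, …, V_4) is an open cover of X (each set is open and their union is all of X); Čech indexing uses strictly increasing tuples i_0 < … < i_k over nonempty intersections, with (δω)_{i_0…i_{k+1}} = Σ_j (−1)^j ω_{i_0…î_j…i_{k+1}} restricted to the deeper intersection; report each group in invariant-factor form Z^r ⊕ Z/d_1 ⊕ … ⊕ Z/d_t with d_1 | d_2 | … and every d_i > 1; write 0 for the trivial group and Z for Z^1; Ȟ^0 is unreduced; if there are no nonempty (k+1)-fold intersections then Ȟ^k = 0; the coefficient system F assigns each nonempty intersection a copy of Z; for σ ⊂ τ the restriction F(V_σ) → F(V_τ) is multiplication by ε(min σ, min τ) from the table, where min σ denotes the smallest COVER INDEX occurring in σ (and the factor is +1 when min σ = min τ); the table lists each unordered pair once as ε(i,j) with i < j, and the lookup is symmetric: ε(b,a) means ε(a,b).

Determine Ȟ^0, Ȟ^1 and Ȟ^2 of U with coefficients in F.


Ȟ^0 = Z^2, Ȟ^1 = 0 and Ȟ^2 = 0

nerve of the cover:
  V1={{c},{b,c}} V2={{d}} V3={{b},{e},{a,e},{b,c}} V4={{a},{a,e}}
  V13={{b,c}} V34={{a,e}}
C dims 4,2; δ0: rk 2, SNF 1^2
Ȟ^0 = (4 − 2) − 0 = 2, so Ȟ^0 ≅ Z^2
Ȟ^1 = (2 − 0) − 2 = 0, so Ȟ^1 ≅ 0
Ȟ^2 = (0 − 0) − 0 = 0, so Ȟ^2 ≅ 0


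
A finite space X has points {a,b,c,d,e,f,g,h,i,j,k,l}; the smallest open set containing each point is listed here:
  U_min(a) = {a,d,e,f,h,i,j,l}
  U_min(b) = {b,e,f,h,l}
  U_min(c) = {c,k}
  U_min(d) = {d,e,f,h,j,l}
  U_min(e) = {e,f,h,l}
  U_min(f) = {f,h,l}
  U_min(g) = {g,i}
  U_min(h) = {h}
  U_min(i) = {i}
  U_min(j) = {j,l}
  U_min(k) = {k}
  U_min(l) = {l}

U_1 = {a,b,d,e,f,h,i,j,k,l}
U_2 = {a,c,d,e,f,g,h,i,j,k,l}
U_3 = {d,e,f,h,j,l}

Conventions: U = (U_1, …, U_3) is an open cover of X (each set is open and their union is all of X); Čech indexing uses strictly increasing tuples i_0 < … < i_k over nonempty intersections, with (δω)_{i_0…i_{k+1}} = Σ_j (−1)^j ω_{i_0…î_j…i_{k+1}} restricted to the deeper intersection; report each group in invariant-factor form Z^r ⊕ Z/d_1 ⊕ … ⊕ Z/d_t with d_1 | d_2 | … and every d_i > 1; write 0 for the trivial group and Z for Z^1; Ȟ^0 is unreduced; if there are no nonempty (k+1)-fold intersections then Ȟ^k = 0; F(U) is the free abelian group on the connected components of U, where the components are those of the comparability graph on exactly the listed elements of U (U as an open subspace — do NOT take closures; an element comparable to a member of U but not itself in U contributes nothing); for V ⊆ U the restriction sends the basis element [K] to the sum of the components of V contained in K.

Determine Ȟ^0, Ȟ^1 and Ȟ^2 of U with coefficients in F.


nonempty overlaps:
  U12={a,d,e,f,h,i,j,k,l} U13={d,e,f,h,j,l} U23={d,e,f,h,j,l}
  U123={d,e,f,h,j,l}
components per intersection:
  U1: {a,b,d,e,f,h,i,j,l} {k}
  U2: {a,d,e,f,g,h,i,j,l} {c,k}
  U3: {d,e,f,h,j,l}
  U12: {a,d,e,f,h,i,j,l} {k}
  U13: {d,e,f,h,j,l}
  U23: {d,e,f,h,j,l}
  U123: {d,e,f,h,j,l}
C dims 5,4,1; δ0: rk 3, SNF 1^3; δ1: rk 1, SNF 1^1
degree 0: 5−3−0 = 2 → Ȟ^0 ≅ Z^2
degree 1: 4−1−3 = 0 → Ȟ^1 ≅ 0
degree 2: 1−0−1 = 0 → Ȟ^2 ≅ 0

Ȟ^0 = Z^2; Ȟ^1 = 0; Ȟ^2 = 0


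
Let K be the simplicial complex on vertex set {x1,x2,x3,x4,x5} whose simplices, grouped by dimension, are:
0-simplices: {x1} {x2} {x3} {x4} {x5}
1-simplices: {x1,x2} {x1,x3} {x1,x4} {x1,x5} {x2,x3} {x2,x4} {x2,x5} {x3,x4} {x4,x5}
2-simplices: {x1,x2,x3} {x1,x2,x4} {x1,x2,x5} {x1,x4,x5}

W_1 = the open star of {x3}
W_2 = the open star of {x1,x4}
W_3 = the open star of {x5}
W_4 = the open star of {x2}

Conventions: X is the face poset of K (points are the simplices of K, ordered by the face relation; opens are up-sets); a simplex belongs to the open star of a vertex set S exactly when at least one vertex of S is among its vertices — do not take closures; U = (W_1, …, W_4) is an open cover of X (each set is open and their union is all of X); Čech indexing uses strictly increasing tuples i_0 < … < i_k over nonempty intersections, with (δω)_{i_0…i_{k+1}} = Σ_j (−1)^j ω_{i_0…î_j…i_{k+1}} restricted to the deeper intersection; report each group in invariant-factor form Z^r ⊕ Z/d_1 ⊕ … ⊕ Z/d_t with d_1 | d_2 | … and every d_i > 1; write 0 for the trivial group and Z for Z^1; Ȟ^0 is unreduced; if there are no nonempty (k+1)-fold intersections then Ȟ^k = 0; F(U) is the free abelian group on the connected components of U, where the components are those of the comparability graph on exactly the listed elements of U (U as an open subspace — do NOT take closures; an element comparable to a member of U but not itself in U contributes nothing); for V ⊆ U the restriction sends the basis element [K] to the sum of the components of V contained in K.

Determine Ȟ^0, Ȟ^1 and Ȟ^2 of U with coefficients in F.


Ȟ^0 ≅ Z, Ȟ^1 ≅ Z, Ȟ^2 ≅ 0

nerve of the cover:
  W1={{x3},{x1,x3},{x2,x3},{x3,x4},{x1,x2,x3}} W2={{x1},{x4},{x1,x2},{x1,x3},{x1,x4},{x1,x5},{x2,x4},{x3,x4},{x4,x5},{x1,x2,x3},{x1,x2,x4},{x1,x2,x5},{x1,x4,x5}} W3={{x5},{x1,x5},{x2,x5},{x4,x5},{x1,x2,x5},{x1,x4,x5}} W4={{x2},{x1,x2},{x2,x3},{x2,x4},{x2,x5},{x1,x2,x3},{x1,x2,x4},{x1,x2,x5}}
  W12={{x1,x3},{x3,x4},{x1,x2,x3}} W14={{x2,x3},{x1,x2,x3}} W23={{x1,x5},{x4,x5},{x1,x2,x5},{x1,x4,x5}} W24={{x1,x2},{x2,x4},{x1,x2,x3},{x1,x2,x4},{x1,x2,x5}} W34={{x2,x5},{x1,x2,x5}}
  W124={{x1,x2,x3}} W234={{x1,x2,x5}}
components per intersection:
  W1: {{x3},{x1,x3},{x2,x3},{x3,x4},{x1,x2,x3}}
  W2: {{x1},{x4},{x1,x2},{x1,x3},{x1,x4},{x1,x5},{x2,x4},{x3,x4},{x4,x5},{x1,x2,x3},{x1,x2,x4},{x1,x2,x5},{x1,x4,x5}}
  W3: {{x5},{x1,x5},{x2,x5},{x4,x5},{x1,x2,x5},{x1,x4,x5}}
  W4: {{x2},{x1,x2},{x2,x3},{x2,x4},{x2,x5},{x1,x2,x3},{x1,x2,x4},{x1,x2,x5}}
  W12: {{x1,x3},{x1,x2,x3}} {{x3,x4}}
  W14: {{x2,x3},{x1,x2,x3}}
  W23: {{x1,x5},{x4,x5},{x1,x2,x5},{x1,x4,x5}}
  W24: {{x1,x2},{x2,x4},{x1,x2,x3},{x1,x2,x4},{x1,x2,x5}}
  W34: {{x2,x5},{x1,x2,x5}}
  W124: {{x1,x2,x3}}
  W234: {{x1,x2,x5}}
C dims 4,6,2; δ0: rk 3, SNF 1^3; δ1: rk 2, SNF 1^2
Ȟ^0 = (4 − 3) − 0 = 1, so Ȟ^0 ≅ Z
Ȟ^1 = (6 − 2) − 3 = 1, so Ȟ^1 ≅ Z
Ȟ^2 = (2 − 0) − 2 = 0, so Ȟ^2 ≅ 0


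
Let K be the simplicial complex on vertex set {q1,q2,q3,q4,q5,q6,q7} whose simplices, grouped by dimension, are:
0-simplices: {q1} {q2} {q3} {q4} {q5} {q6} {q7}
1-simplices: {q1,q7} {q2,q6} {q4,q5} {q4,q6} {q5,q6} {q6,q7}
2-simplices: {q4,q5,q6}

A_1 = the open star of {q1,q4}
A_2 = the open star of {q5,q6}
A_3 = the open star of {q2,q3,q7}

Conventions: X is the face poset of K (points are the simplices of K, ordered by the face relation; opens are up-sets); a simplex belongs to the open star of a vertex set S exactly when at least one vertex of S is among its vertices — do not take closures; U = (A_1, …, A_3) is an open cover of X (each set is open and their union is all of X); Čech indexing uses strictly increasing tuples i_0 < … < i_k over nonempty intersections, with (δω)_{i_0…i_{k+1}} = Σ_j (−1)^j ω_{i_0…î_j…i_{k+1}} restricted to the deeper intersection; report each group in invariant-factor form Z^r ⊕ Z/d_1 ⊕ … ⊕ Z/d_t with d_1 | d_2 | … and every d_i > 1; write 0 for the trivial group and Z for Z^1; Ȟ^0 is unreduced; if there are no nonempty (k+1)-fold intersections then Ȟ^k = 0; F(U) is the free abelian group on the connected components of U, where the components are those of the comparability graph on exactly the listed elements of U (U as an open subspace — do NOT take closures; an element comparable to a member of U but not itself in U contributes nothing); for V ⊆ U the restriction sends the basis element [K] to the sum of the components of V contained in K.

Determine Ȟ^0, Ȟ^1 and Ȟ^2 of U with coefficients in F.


nonempty intersections:
  A1={{q1},{q4},{q1,q7},{q4,q5},{q4,q6},{q4,q5,q6}} A2={{q5},{q6},{q2,q6},{q4,q5},{q4,q6},{q5,q6},{q6,q7},{q4,q5,q6}} A3={{q2},{q3},{q7},{q1,q7},{q2,q6},{q6,q7}}
  A12={{q4,q5},{q4,q6},{q4,q5,q6}} A13={{q1,q7}} A23={{q2,q6},{q6,q7}}
components per intersection:
  A1: {{q1},{q1,q7}} {{q4},{q4,q5},{q4,q6},{q4,q5,q6}}
  A2: {{q5},{q6},{q2,q6},{q4,q5},{q4,q6},{q5,q6},{q6,q7},{q4,q5,q6}}
  A3: {{q2},{q2,q6}} {{q3}} {{q7},{q1,q7},{q6,q7}}
  A12: {{q4,q5},{q4,q6},{q4,q5,q6}}
  A13: {{q1,q7}}
  A23: {{q2,q6}} {{q6,q7}}
C dims 6,4; δ0: rk 4, SNF 1^4
Ȟ^0: (6−4)−0=2 ⇒ Z^2
Ȟ^1: (4−0)−4=0 ⇒ 0
Ȟ^2: (0−0)−0=0 ⇒ 0

Ȟ^0 ≅ Z^2, Ȟ^1 ≅ 0 and Ȟ^2 ≅ 0


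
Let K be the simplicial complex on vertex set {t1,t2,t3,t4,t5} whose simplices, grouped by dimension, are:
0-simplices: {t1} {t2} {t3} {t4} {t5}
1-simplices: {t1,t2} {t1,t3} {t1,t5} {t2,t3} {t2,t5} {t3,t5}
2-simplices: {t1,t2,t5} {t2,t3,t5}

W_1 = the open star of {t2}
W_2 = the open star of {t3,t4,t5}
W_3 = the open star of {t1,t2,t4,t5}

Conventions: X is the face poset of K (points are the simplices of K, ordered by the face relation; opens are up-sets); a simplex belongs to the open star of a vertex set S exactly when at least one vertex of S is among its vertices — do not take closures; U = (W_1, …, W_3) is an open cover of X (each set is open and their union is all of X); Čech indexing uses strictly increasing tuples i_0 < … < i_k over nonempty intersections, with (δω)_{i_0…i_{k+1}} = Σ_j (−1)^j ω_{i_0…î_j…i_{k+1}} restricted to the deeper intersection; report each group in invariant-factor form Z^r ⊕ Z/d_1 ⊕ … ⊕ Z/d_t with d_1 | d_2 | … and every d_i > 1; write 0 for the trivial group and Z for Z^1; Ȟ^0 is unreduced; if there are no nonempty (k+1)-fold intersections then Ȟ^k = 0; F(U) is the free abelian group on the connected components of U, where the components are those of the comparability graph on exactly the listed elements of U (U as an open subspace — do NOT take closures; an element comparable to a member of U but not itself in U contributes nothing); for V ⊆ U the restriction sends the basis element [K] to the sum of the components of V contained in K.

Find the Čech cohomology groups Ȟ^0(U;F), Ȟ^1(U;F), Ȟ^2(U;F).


Ȟ^0 = Z^2; Ȟ^1 = Z; Ȟ^2 = 0

nerve of the cover:
  W1={{t2},{t1,t2},{t2,t3},{t2,t5},{t1,t2,t5},{t2,t3,t5}} W2={{t3},{t4},{t5},{t1,t3},{t1,t5},{t2,t3},{t2,t5},{t3,t5},{t1,t2,t5},{t2,t3,t5}} W3={{t1},{t2},{t4},{t5},{t1,t2},{t1,t3},{t1,t5},{t2,t3},{t2,t5},{t3,t5},{t1,t2,t5},{t2,t3,t5}}
  W12={{t2,t3},{t2,t5},{t1,t2,t5},{t2,t3,t5}} W13={{t2},{t1,t2},{t2,t3},{t2,t5},{t1,t2,t5},{t2,t3,t5}} W23={{t4},{t5},{t1,t3},{t1,t5},{t2,t3},{t2,t5},{t3,t5},{t1,t2,t5},{t2,t3,t5}}
  W123={{t2,t3},{t2,t5},{t1,t2,t5},{t2,t3,t5}}
components per intersection:
  W1: {{t2},{t1,t2},{t2,t3},{t2,t5},{t1,t2,t5},{t2,t3,t5}}
  W2: {{t3},{t5},{t1,t3},{t1,t5},{t2,t3},{t2,t5},{t3,t5},{t1,t2,t5},{t2,t3,t5}} {{t4}}
  W3: {{t1},{t2},{t5},{t1,t2},{t1,t3},{t1,t5},{t2,t3},{t2,t5},{t3,t5},{t1,t2,t5},{t2,t3,t5}} {{t4}}
  W12: {{t2,t3},{t2,t5},{t1,t2,t5},{t2,t3,t5}}
  W13: {{t2},{t1,t2},{t2,t3},{t2,t5},{t1,t2,t5},{t2,t3,t5}}
  W23: {{t4}} {{t5},{t1,t5},{t2,t3},{t2,t5},{t3,t5},{t1,t2,t5},{t2,t3,t5}} {{t1,t3}}
  W123: {{t2,t3},{t2,t5},{t1,t2,t5},{t2,t3,t5}}
C dims 5,5,1; δ0: rk 3, SNF 1^3; δ1: rk 1, SNF 1^1
Ȟ^0 = (5 − 3) − 0 = 2, so Ȟ^0 ≅ Z^2
Ȟ^1 = (5 − 1) − 3 = 1, so Ȟ^1 ≅ Z
Ȟ^2 = (1 − 0) − 1 = 0, so Ȟ^2 ≅ 0


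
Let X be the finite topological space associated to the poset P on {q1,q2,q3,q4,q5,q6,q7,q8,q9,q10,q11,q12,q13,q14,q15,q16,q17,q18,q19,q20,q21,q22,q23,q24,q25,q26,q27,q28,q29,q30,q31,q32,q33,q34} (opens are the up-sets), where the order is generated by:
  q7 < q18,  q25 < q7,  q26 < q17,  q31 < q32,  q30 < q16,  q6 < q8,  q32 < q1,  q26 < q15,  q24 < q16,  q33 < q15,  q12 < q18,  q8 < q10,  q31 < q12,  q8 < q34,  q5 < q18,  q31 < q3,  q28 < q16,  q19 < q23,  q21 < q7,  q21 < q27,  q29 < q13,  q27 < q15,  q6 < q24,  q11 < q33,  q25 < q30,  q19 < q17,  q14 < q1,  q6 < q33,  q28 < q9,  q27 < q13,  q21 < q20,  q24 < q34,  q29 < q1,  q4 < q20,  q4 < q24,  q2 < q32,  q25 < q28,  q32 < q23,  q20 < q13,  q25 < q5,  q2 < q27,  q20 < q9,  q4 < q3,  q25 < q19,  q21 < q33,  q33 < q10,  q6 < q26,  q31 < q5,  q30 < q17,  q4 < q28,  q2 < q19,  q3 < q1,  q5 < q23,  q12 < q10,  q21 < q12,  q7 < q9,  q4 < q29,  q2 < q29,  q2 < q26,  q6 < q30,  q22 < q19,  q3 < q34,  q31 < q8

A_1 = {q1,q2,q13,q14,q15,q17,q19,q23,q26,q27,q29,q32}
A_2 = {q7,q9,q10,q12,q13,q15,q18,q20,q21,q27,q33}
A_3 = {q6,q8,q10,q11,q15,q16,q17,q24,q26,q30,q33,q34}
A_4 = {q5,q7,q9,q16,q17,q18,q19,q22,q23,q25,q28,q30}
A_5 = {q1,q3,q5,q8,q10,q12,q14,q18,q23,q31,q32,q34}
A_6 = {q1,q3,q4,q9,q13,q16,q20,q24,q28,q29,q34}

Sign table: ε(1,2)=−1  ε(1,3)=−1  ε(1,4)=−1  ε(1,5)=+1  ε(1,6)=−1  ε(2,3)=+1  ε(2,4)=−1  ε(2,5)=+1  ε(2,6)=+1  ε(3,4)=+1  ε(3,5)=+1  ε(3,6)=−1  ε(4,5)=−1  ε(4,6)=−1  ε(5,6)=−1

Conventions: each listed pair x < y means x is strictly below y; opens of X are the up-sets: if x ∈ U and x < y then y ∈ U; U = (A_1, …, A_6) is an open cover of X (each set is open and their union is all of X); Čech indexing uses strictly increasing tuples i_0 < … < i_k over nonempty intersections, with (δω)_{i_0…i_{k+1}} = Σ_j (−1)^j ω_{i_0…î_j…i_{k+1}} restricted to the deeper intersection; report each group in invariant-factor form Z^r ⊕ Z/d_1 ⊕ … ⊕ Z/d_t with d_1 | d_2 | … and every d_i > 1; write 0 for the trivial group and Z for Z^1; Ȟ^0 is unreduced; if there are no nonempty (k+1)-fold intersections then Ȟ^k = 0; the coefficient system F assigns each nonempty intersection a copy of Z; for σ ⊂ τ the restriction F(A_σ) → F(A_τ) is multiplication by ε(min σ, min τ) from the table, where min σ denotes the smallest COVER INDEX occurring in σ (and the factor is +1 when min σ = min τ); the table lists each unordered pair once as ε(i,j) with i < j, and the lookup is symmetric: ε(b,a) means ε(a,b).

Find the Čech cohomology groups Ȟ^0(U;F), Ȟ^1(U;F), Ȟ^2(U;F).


nonempty overlaps:
  A12={q13,q15,q27} A13={q15,q17,q26} A14={q17,q19,q23} A15={q1,q14,q23,q32} A16={q1,q13,q29} A23={q10,q15,q33} A24={q7,q9,q18} A25={q10,q12,q18} A26={q9,q13,q20} A34={q16,q17,q30} A35={q8,q10,q34} A36={q16,q24,q34} A45={q5,q18,q23} A46={q9,q16,q28} A56={q1,q3,q34}
  A123={q15} A126={q13} A134={q17} A145={q23} A156={q1} A235={q10} A245={q18} A246={q9} A346={q16} A356={q34}
C dims 6,15,10; δ0: rk 6, SNF 1^5·2; δ1: rk 9, SNF 1^9
degree 0: 6−6−0 = 0 → Ȟ^0 ≅ 0
degree 1: 15−9−6 = 0 plus torsion [2] → Ȟ^1 ≅ Z/2
degree 2: 10−0−9 = 1 → Ȟ^2 ≅ Z

Ȟ^0(U;F) ≅ 0,  Ȟ^1(U;F) ≅ Z/2,  Ȟ^2(U;F) ≅ Z


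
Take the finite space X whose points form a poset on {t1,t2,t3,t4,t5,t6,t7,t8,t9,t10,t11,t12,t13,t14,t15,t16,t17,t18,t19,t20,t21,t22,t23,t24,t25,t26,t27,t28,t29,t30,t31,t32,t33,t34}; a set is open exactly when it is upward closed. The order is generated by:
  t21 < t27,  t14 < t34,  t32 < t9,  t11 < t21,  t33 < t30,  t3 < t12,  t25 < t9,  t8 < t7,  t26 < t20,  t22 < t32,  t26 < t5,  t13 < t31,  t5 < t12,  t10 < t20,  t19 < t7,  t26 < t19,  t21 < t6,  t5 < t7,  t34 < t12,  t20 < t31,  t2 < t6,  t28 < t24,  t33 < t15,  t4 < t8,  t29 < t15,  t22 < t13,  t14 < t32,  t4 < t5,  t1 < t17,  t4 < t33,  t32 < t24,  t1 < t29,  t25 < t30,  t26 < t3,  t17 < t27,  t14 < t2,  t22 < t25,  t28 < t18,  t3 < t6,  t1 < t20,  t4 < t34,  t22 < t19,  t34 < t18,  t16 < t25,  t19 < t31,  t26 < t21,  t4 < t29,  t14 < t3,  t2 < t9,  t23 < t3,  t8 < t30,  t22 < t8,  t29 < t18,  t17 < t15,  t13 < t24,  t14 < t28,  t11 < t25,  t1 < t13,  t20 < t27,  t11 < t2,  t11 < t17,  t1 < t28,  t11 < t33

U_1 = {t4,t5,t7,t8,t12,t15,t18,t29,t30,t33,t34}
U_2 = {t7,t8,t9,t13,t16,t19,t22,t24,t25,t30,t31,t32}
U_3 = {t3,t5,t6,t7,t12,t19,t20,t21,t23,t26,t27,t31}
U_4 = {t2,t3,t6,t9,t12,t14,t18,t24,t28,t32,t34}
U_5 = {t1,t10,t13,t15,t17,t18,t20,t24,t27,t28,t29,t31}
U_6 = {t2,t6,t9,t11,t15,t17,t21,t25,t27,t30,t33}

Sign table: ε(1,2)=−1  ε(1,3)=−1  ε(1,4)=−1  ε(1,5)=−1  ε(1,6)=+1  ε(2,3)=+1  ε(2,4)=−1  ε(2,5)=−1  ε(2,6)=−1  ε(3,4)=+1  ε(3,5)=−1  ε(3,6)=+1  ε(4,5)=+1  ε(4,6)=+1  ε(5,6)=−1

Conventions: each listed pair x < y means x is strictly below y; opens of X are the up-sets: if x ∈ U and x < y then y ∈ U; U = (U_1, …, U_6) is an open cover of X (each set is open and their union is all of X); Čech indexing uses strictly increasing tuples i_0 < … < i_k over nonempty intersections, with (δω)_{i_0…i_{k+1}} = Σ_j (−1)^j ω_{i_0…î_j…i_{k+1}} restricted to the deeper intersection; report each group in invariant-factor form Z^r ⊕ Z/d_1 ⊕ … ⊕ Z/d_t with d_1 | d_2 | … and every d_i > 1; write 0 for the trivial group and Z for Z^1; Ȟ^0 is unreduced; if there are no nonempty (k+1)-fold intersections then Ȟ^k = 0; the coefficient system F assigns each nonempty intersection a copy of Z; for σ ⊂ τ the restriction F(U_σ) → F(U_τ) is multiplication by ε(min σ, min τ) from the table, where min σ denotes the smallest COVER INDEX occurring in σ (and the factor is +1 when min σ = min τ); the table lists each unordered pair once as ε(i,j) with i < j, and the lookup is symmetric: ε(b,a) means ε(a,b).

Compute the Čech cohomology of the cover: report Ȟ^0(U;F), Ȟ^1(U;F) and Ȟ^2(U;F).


nerve simplices:
  U12={t7,t8,t30} U13={t5,t7,t12} U14={t12,t18,t34} U15={t15,t18,t29} U16={t15,t30,t33} U23={t7,t19,t31} U24={t9,t24,t32} U25={t13,t24,t31} U26={t9,t25,t30} U34={t3,t6,t12} U35={t20,t27,t31} U36={t6,t21,t27} U45={t18,t24,t28} U46={t2,t6,t9} U56={t15,t17,t27}
  U123={t7} U126={t30} U134={t12} U145={t18} U156={t15} U235={t31} U245={t24} U246={t9} U346={t6} U356={t27}
C dims 6,15,10; δ0: rk 6, SNF 1^5·2; δ1: rk 9, SNF 1^9
degree 0: 6−6−0 = 0 → Ȟ^0 ≅ 0
degree 1: 15−9−6 = 0 plus torsion [2] → Ȟ^1 ≅ Z/2
degree 2: 10−0−9 = 1 → Ȟ^2 ≅ Z

Ȟ^0(U;F) ≅ 0,  Ȟ^1(U;F) ≅ Z/2,  Ȟ^2(U;F) ≅ Z


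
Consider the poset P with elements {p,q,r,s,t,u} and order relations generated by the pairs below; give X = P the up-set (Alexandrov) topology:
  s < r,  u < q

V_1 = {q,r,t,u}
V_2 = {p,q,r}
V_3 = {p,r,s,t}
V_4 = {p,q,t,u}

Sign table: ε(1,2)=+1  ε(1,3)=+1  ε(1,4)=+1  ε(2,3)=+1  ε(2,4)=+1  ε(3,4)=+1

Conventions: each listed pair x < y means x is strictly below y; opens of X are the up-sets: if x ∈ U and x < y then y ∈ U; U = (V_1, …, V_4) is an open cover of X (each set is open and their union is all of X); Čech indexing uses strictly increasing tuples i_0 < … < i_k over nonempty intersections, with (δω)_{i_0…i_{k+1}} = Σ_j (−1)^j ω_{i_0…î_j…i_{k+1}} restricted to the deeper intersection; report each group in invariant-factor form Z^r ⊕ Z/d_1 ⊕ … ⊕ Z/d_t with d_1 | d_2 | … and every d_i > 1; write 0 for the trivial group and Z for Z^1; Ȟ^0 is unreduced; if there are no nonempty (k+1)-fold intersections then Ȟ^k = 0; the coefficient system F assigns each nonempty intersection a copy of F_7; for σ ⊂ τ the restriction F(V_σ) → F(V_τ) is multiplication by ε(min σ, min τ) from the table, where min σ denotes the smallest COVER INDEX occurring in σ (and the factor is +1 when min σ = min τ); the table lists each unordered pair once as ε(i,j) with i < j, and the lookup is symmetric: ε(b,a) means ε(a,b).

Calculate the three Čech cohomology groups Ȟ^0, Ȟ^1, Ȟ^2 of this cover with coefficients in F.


Ȟ^0 ≅ Z/7, Ȟ^1 ≅ 0, Ȟ^2 ≅ Z/7

nonempty intersections:
  V12={q,r} V13={r,t} V14={q,t,u} V23={p,r} V24={p,q} V34={p,t}
  V123={r} V124={q} V134={t} V234={p}
C dims 4,6,4; δ0: rk_F7 3; δ1: rk_F7 3
Ȟ^0: (4−3)−0=1 ⇒ Z/7
Ȟ^1: (6−3)−3=0 ⇒ 0
Ȟ^2: (4−0)−3=1 ⇒ Z/7


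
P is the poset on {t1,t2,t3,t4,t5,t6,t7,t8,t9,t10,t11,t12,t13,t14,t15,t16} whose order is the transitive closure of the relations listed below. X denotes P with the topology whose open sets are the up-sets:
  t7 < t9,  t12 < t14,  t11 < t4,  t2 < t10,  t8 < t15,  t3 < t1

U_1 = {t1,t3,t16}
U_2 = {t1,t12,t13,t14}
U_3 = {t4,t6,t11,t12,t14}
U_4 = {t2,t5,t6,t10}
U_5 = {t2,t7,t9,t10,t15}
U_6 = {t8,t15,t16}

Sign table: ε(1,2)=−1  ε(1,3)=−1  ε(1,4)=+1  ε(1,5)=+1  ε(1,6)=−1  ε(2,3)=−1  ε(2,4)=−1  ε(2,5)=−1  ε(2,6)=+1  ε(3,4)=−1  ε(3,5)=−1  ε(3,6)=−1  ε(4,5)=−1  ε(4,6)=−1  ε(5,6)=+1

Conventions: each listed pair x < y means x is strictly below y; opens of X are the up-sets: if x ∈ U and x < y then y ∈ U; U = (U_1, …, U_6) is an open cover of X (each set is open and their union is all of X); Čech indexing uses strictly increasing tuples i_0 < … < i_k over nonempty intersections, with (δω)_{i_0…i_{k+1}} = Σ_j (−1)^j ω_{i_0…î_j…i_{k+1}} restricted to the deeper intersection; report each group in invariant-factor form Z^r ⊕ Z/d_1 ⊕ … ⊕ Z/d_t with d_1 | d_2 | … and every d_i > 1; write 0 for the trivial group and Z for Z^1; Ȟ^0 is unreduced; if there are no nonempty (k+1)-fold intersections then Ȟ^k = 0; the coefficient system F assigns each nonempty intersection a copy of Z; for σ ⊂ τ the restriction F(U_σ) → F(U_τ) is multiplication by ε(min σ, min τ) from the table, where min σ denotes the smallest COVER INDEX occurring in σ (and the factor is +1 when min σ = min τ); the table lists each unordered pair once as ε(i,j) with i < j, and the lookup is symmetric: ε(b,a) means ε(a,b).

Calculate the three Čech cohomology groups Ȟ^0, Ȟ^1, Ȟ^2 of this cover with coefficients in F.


intersection data:
  U12={t1} U16={t16} U23={t12,t14} U34={t6} U45={t2,t10} U56={t15}
C dims 6,6; δ0: rk 6, SNF 1^5·2
Ȟ^0 = (6 − 6) − 0 = 0, so Ȟ^0 ≅ 0
Ȟ^1 = (6 − 0) − 6 = 0 plus torsion [2], so Ȟ^1 ≅ Z/2
Ȟ^2 = (0 − 0) − 0 = 0, so Ȟ^2 ≅ 0

Ȟ^0 ≅ 0,  Ȟ^1 ≅ Z/2,  Ȟ^2 ≅ 0


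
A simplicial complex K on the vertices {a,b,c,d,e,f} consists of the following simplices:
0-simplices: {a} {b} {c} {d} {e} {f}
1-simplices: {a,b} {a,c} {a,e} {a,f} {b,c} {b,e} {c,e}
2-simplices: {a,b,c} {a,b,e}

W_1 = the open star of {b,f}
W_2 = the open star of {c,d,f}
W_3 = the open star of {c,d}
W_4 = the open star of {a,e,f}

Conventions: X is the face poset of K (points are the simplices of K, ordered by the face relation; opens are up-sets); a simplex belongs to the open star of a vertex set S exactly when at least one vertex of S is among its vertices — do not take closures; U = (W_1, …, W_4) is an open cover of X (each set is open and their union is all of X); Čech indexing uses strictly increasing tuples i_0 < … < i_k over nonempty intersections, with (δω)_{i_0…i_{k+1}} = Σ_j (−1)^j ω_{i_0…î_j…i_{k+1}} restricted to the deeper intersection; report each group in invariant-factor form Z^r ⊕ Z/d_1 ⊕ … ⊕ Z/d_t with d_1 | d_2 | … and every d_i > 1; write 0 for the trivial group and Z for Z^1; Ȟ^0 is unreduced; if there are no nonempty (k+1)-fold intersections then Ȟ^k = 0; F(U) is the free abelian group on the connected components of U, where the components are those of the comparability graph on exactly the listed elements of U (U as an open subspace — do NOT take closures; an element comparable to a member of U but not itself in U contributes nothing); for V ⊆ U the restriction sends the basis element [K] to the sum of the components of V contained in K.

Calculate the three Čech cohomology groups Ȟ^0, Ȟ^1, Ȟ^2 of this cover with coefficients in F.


nerve simplices:
  W1={{b},{f},{a,b},{a,f},{b,c},{b,e},{a,b,c},{a,b,e}} W2={{c},{d},{f},{a,c},{a,f},{b,c},{c,e},{a,b,c}} W3={{c},{d},{a,c},{b,c},{c,e},{a,b,c}} W4={{a},{e},{f},{a,b},{a,c},{a,e},{a,f},{b,e},{c,e},{a,b,c},{a,b,e}}
  W12={{f},{a,f},{b,c},{a,b,c}} W13={{b,c},{a,b,c}} W14={{f},{a,b},{a,f},{b,e},{a,b,c},{a,b,e}} W23={{c},{d},{a,c},{b,c},{c,e},{a,b,c}} W24={{f},{a,c},{a,f},{c,e},{a,b,c}} W34={{a,c},{c,e},{a,b,c}}
  W123={{b,c},{a,b,c}} W124={{f},{a,f},{a,b,c}} W134={{a,b,c}} W234={{a,c},{c,e},{a,b,c}}
  W1234={{a,b,c}}
components per intersection:
  W1: {{b},{a,b},{b,c},{b,e},{a,b,c},{a,b,e}} {{f},{a,f}}
  W2: {{c},{a,c},{b,c},{c,e},{a,b,c}} {{d}} {{f},{a,f}}
  W3: {{c},{a,c},{b,c},{c,e},{a,b,c}} {{d}}
  W4: {{a},{e},{f},{a,b},{a,c},{a,e},{a,f},{b,e},{c,e},{a,b,c},{a,b,e}}
  W12: {{f},{a,f}} {{b,c},{a,b,c}}
  W13: {{b,c},{a,b,c}}
  W14: {{f},{a,f}} {{a,b},{b,e},{a,b,c},{a,b,e}}
  W23: {{c},{a,c},{b,c},{c,e},{a,b,c}} {{d}}
  W24: {{f},{a,f}} {{a,c},{a,b,c}} {{c,e}}
  W34: {{a,c},{a,b,c}} {{c,e}}
  W123: {{b,c},{a,b,c}}
  W124: {{f},{a,f}} {{a,b,c}}
  W134: {{a,b,c}}
  W234: {{a,c},{a,b,c}} {{c,e}}
  W1234: {{a,b,c}}
C dims 8,12,6,1; δ0: rk 6, SNF 1^6; δ1: rk 5, SNF 1^5; δ2: rk 1, SNF 1^1
degree 0: 8−6−0 = 2 → Ȟ^0 ≅ Z^2
degree 1: 12−5−6 = 1 → Ȟ^1 ≅ Z
degree 2: 6−1−5 = 0 → Ȟ^2 ≅ 0

Ȟ^0 = Z^2; Ȟ^1 = Z; Ȟ^2 = 0


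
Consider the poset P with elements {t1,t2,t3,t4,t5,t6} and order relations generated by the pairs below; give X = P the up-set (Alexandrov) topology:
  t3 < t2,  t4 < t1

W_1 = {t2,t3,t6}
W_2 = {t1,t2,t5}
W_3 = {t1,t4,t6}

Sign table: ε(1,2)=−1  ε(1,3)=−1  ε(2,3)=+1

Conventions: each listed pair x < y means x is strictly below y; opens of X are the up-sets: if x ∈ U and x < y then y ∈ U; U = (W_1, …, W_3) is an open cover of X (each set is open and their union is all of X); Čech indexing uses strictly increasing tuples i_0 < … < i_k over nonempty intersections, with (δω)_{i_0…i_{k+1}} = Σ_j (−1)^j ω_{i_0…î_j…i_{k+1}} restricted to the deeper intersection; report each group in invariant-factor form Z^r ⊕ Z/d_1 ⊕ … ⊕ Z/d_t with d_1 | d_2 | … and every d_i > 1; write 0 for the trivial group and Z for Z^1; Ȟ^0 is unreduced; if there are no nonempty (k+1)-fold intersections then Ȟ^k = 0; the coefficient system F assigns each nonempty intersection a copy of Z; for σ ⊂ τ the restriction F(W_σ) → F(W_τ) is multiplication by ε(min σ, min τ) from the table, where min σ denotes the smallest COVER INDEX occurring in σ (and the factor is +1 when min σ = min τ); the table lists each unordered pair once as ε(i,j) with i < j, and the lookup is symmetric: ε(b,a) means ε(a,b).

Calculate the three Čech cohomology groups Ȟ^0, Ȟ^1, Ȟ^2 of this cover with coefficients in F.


Ȟ^0(U;F) ≅ Z, Ȟ^1(U;F) ≅ Z, Ȟ^2(U;F) ≅ 0

nerve of the cover:
  W12={t2} W13={t6} W23={t1}
C dims 3,3; δ0: rk 2, SNF 1^2
Ȟ^0 = (3 − 2) − 0 = 1, so Ȟ^0 ≅ Z
Ȟ^1 = (3 − 0) − 2 = 1, so Ȟ^1 ≅ Z
Ȟ^2 = (0 − 0) − 0 = 0, so Ȟ^2 ≅ 0
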